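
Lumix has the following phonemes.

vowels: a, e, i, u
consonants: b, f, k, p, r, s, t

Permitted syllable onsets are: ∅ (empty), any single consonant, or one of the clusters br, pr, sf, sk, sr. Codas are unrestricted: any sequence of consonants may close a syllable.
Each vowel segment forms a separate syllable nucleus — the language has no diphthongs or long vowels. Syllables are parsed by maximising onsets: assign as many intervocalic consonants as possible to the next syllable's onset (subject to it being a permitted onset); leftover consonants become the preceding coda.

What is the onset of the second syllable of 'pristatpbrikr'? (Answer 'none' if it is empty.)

t

Nuclei (vowels): i, a, i → 3 syllables.
V1 /i/ – V2 /a/: /st/ — longest licit onset from the right is /t/, leaving /s/ as coda.
V2 /a/ – V3 /i/: /tpbr/ splits as /tp/ + /br/ (/br/ is the longest suffix that is a licit onset).
So the parse is pris.tatp.brikr.
Syllable 2 is /tatp/: onset /t/, nucleus /a/, coda /tp/.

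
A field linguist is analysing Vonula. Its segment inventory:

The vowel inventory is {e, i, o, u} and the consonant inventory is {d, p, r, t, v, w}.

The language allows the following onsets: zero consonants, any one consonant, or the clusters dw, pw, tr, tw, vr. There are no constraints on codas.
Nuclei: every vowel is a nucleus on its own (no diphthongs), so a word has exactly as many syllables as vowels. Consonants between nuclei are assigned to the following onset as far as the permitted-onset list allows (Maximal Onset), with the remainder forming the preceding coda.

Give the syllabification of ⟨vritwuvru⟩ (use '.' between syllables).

vri.twu.vru

Nuclei (vowels): i, u, u → 3 syllables.
/i…u/ gap (V1→V2): /tw/ is a licit onset in full, so it all attaches to the next syllable.
/u…u/ gap (V2→V3): /vr/ is a licit onset in full, so it all attaches to the next syllable.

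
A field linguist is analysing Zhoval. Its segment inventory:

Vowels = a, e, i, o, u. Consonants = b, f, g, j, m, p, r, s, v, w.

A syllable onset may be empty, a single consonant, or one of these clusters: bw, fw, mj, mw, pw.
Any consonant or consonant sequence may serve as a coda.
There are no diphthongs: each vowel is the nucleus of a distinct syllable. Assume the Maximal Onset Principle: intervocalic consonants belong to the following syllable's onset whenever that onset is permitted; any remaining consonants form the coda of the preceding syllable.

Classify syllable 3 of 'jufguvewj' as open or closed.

closed

Nuclei (vowels): u, u, e → 3 syllables.
/u…u/ gap (V1→V2): /fg/; trying suffixes from longest down, /g/ is the first permitted one, so coda /f/ | onset /g/.
/u…e/ gap (V2→V3): /v/ → onset of the next syllable (single consonants are always licit onsets).
Syllabification: juf.gu.vewj.
Syllable 3 is /vewj/ with coda /wj/, so it is closed.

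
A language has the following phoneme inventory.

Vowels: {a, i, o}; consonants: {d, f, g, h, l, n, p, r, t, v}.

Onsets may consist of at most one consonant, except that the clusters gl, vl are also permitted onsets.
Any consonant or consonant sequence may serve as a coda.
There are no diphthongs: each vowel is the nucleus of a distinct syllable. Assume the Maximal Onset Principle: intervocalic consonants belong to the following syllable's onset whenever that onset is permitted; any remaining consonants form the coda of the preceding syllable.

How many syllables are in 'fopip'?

2

Vowels present: o, i; each is a nucleus, giving 2 syllables.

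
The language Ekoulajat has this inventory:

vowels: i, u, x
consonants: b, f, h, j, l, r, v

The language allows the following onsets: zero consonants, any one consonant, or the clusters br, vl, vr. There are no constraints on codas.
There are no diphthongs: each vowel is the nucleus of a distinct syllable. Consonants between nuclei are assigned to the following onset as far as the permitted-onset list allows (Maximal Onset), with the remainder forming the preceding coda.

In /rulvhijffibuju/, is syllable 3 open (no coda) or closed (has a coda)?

Vowels present: u, i, i, u, u; each is a nucleus, giving 5 syllables.
Between /u/ (V1) and /i/ (V2): /lvh/ splits as /lv/ + /h/ (/h/ is the longest suffix that is a licit onset).
Between /i/ (V2) and /i/ (V3): /jff/ splits as /jf/ + /f/ (/f/ is the longest suffix that is a licit onset).
Between /i/ (V3) and /u/ (V4): /b/ is a single consonant, so it becomes the next onset.
Between /u/ (V4) and /u/ (V5): /j/ → onset of the next syllable (single consonants are always licit onsets).
Syllabification: rulv.hijf.fi.bu.ju.
Syllable 3 is /fi/; it ends in its nucleus with no coda, so it is open.

open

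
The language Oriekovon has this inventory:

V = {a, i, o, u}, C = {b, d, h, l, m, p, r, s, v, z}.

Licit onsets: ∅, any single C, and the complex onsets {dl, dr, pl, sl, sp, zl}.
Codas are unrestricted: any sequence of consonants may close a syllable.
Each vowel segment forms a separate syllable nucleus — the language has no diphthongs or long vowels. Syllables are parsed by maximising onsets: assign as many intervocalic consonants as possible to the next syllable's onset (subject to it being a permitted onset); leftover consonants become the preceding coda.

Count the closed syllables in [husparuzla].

Vowels present: u, a, u, a; each is a nucleus, giving 4 syllables.
/u…a/ gap (V1→V2): /sp/ is a licit onset in full, so it all attaches to the next syllable.
/a…u/ gap (V2→V3): /r/ → onset of the next syllable (single consonants are always licit onsets).
/u…a/ gap (V3→V4): /zl/ — entire cluster is a permitted onset → onset /zl/, coda ∅.
So the parse is hu.spa.ru.zla.
Classifying each syllable: /hu/ (open), /spa/ (open), /ru/ (open), /zla/ (open).
Closed syllables: 0.

0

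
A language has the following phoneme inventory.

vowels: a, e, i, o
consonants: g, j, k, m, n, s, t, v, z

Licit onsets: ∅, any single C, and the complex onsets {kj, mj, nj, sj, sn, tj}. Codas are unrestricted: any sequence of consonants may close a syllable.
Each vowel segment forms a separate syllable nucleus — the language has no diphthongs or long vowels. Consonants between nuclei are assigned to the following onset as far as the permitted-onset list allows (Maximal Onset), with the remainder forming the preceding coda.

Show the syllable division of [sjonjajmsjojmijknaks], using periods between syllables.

sjo.njajm.sjoj.mijk.naks

Nuclei (vowels): o, a, o, i, a → 5 syllables.
/o…a/ gap (V1→V2): /nj/ — entire cluster is a permitted onset → onset /nj/, coda ∅.
/a…o/ gap (V2→V3): /jmsj/ splits as /jm/ + /sj/ (/sj/ is the longest suffix that is a licit onset).
/o…i/ gap (V3→V4): /jm/ splits as /j/ + /m/ (/m/ is the longest suffix that is a licit onset).
/i…a/ gap (V4→V5): /jkn/; trying suffixes from longest down, /n/ is the first permitted one, so coda /jk/ | onset /n/.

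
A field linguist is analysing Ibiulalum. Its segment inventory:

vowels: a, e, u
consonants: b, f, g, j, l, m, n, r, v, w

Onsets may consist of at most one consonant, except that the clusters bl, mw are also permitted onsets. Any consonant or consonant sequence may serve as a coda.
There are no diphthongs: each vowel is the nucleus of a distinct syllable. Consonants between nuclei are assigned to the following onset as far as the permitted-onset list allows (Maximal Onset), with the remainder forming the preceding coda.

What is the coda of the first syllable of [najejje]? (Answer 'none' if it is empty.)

Nuclei (vowels): a, e, e → 3 syllables.
V1 /a/ – V2 /e/: just /j/ — single C goes to the following onset.
V2 /e/ – V3 /e/: /jj/ — longest licit onset from the right is /j/, leaving /j/ as coda.
Putting it together: na.jej.je.
Syllable 1 is /na/: onset /n/, nucleus /a/, coda ∅.

none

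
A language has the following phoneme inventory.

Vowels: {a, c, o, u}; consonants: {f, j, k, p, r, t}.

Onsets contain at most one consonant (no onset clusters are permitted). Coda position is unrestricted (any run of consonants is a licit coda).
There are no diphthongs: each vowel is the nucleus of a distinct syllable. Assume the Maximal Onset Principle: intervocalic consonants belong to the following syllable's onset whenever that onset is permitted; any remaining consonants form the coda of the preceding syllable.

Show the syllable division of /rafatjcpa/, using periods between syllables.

Vowels present: a, a, c, a; each is a nucleus, giving 4 syllables.
Between /a/ (V1) and /a/ (V2): /f/ → onset of the next syllable (single consonants are always licit onsets).
Between /a/ (V2) and /c/ (V3): /tj/ splits as /t/ + /j/ (/j/ is the longest suffix that is a licit onset).
Between /c/ (V3) and /a/ (V4): /p/ → onset of the next syllable (single consonants are always licit onsets).

ra.fat.jc.pa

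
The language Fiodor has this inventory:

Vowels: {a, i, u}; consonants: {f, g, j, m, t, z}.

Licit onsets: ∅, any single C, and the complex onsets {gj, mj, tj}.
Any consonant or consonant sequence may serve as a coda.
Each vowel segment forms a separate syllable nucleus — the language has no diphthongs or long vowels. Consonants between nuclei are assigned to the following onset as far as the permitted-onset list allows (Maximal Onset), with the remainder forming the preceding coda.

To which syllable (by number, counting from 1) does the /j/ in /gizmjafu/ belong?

2

The vowels are i, a, u — 3 nuclei, so 3 syllables.
/i…a/ gap (V1→V2): cluster /zmj/ — the longest permitted-onset suffix is /mj/; onset = /mj/, preceding coda = /z/.
/a…u/ gap (V2→V3): /f/ is a single consonant, so it becomes the next onset.
Syllabification: giz.mja.fu.
The /j/ is in the onset of syllable 2 (/mja/).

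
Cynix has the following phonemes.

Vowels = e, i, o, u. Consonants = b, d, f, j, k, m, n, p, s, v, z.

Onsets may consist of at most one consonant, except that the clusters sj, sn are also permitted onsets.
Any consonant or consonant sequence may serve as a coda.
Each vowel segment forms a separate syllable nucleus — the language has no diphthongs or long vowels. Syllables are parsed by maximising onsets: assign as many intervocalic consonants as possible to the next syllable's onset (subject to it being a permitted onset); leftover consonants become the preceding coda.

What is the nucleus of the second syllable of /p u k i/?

i

The vowels are u, i — 2 nuclei, so 2 syllables.
The second nucleus (vowel 2 from the left) is /i/.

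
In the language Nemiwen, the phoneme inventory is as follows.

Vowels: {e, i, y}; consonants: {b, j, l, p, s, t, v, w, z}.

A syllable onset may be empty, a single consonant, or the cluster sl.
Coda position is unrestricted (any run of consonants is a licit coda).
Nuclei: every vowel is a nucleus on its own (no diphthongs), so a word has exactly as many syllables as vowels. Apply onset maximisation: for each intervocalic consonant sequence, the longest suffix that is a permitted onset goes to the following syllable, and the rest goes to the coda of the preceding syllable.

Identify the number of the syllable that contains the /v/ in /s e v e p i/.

2

Vowels present: e, e, i; each is a nucleus, giving 3 syllables.
Between /e/ (V1) and /e/ (V2): /v/ → onset of the next syllable (single consonants are always licit onsets).
Between /e/ (V2) and /i/ (V3): /p/ → onset of the next syllable (single consonants are always licit onsets).
So the parse is se.ve.pi.
The /v/ is in the onset of syllable 2 (/ve/).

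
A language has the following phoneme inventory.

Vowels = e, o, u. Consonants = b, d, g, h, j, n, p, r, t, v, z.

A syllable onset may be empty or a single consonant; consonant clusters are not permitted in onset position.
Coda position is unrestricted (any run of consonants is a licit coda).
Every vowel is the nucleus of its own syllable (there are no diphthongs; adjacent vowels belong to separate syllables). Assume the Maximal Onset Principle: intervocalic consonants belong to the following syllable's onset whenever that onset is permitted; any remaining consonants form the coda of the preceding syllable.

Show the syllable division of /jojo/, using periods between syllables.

Nuclei (vowels): o, o → 2 syllables.
Between /o/ (V1) and /o/ (V2): /j/ → onset of the next syllable (single consonants are always licit onsets).

jo.jo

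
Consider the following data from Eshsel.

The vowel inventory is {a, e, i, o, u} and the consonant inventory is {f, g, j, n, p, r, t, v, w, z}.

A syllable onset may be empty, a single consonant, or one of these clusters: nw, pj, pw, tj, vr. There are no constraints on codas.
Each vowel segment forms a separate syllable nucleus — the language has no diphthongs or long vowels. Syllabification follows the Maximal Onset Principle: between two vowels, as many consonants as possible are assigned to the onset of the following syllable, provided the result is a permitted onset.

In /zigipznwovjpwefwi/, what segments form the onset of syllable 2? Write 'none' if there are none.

g

Nuclei (vowels): i, i, o, e, i → 5 syllables.
V1 /i/ – V2 /i/: /g/ → onset of the next syllable (single consonants are always licit onsets).
V2 /i/ – V3 /o/: /pznw/ splits as /pz/ + /nw/ (/nw/ is the longest suffix that is a licit onset).
V3 /o/ – V4 /e/: /vjpw/ splits as /vj/ + /pw/ (/pw/ is the longest suffix that is a licit onset).
V4 /e/ – V5 /i/: /fw/ — longest licit onset from the right is /w/, leaving /f/ as coda.
Result: zi.gipz.nwovj.pwef.wi.
Syllable 2 is /gipz/: onset /g/, nucleus /i/, coda /pz/.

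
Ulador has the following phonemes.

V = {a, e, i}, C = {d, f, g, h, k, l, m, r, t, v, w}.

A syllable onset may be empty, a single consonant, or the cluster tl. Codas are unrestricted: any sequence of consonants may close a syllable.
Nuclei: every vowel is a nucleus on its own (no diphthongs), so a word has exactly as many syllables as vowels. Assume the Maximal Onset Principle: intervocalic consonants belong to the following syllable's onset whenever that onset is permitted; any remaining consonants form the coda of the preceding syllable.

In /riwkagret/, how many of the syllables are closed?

Nuclei (vowels): i, a, e → 3 syllables.
Between /i/ (V1) and /a/ (V2): /wk/; trying suffixes from longest down, /k/ is the first permitted one, so coda /w/ | onset /k/.
Between /a/ (V2) and /e/ (V3): /gr/ — longest licit onset from the right is /r/, leaving /g/ as coda.
Putting it together: riw.kag.ret.
Classifying each syllable: /riw/ (closed), /kag/ (closed), /ret/ (closed).
Closed syllables: 3.

3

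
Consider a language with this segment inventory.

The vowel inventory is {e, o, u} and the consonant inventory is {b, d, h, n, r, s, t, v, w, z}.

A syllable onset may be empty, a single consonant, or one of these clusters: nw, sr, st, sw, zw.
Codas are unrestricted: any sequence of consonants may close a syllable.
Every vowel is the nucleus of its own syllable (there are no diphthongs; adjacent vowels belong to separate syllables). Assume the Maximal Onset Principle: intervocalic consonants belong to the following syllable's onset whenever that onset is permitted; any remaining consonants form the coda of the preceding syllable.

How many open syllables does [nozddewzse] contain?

1

The vowels are o, e, e — 3 nuclei, so 3 syllables.
V1 /o/ – V2 /e/: /zdd/ splits as /zd/ + /d/ (/d/ is the longest suffix that is a licit onset).
V2 /e/ – V3 /e/: /wzs/ splits as /wz/ + /s/ (/s/ is the longest suffix that is a licit onset).
Syllabification: nozd.dewz.se.
Classifying each syllable: /nozd/ (closed), /dewz/ (closed), /se/ (open).
Open syllables: 1.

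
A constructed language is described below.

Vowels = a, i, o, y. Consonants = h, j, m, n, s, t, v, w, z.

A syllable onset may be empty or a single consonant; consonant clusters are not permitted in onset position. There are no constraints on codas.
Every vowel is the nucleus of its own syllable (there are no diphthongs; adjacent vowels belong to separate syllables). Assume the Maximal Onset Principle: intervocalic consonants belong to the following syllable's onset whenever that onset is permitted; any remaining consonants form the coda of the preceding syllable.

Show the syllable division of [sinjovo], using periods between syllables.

sin.jo.vo

Nuclei (vowels): i, o, o → 3 syllables.
σ1/σ2 boundary: cluster /nj/ — the longest permitted-onset suffix is /j/; onset = /j/, preceding coda = /n/.
σ2/σ3 boundary: /v/ → onset of the next syllable (single consonants are always licit onsets).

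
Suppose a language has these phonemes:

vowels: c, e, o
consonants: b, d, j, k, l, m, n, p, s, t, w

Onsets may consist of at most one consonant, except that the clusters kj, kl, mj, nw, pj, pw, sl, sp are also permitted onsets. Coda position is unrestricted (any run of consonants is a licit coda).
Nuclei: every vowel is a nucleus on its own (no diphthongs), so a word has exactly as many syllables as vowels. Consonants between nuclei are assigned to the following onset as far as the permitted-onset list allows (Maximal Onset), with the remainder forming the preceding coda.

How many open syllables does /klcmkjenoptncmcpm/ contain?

The vowels are c, e, o, c, c — 5 nuclei, so 5 syllables.
/c…e/ gap (V1→V2): /mkj/ — longest licit onset from the right is /kj/, leaving /m/ as coda.
/e…o/ gap (V2→V3): /n/ is a single consonant, so it becomes the next onset.
/o…c/ gap (V3→V4): /ptn/; trying suffixes from longest down, /n/ is the first permitted one, so coda /pt/ | onset /n/.
/c…c/ gap (V4→V5): /m/ is a single consonant, so it becomes the next onset.
Result: klcm.kje.nopt.nc.mcpm.
Classifying each syllable: /klcm/ (closed), /kje/ (open), /nopt/ (closed), /nc/ (open), /mcpm/ (closed).
Open syllables: 2.

2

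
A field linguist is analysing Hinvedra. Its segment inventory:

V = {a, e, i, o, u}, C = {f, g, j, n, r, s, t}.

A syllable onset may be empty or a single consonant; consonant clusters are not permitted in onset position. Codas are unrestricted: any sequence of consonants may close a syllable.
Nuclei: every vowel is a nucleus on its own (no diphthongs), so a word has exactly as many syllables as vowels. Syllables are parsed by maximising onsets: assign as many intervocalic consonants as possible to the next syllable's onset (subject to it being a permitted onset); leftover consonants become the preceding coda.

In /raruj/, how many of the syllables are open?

The vowels are a, u — 2 nuclei, so 2 syllables.
V1 /a/ – V2 /u/: /r/ is a single consonant, so it becomes the next onset.
Syllabification: ra.ruj.
Classifying each syllable: /ra/ (open), /ruj/ (closed).
Open syllables: 1.

1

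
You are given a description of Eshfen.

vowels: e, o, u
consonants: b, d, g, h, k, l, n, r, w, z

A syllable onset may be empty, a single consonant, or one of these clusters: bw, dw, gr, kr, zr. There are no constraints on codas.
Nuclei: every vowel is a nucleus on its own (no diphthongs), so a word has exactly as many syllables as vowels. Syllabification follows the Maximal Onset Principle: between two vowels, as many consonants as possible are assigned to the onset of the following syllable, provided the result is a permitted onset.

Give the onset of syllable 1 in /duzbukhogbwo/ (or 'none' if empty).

d

Vowels present: u, u, o, o; each is a nucleus, giving 4 syllables.
Between /u/ (V1) and /u/ (V2): /zb/ splits as /z/ + /b/ (/b/ is the longest suffix that is a licit onset).
Between /u/ (V2) and /o/ (V3): /kh/ — longest licit onset from the right is /h/, leaving /k/ as coda.
Between /o/ (V3) and /o/ (V4): cluster /gbw/ — the longest permitted-onset suffix is /bw/; onset = /bw/, preceding coda = /g/.
Result: duz.buk.hog.bwo.
Syllable 1 is /duz/: onset /d/, nucleus /u/, coda /z/.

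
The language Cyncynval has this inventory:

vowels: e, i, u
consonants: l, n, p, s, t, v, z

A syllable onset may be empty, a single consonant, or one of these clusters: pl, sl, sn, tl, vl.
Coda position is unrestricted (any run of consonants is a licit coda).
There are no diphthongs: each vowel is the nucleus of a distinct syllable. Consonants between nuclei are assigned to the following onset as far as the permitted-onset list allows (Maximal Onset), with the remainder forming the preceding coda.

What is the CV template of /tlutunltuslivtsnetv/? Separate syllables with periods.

CCV.CVCC.CV.CCVCC.CCVCC

Nuclei (vowels): u, u, u, i, e → 5 syllables.
Between /u/ (V1) and /u/ (V2): /t/ → onset of the next syllable (single consonants are always licit onsets).
Between /u/ (V2) and /u/ (V3): /nlt/ — longest licit onset from the right is /t/, leaving /nl/ as coda.
Between /u/ (V3) and /i/ (V4): cluster /sl/ — /sl/ is itself a permitted onset, so the whole cluster goes right; preceding coda = ∅.
Between /i/ (V4) and /e/ (V5): /vtsn/; trying suffixes from longest down, /sn/ is the first permitted one, so coda /vt/ | onset /sn/.
Result: tlu.tunl.tu.slivt.snetv.
Mapping each syllable to C/V: /tlu/ → CCV, /tunl/ → CVCC, /tu/ → CV, /slivt/ → CCVCC, /snetv/ → CCVCC.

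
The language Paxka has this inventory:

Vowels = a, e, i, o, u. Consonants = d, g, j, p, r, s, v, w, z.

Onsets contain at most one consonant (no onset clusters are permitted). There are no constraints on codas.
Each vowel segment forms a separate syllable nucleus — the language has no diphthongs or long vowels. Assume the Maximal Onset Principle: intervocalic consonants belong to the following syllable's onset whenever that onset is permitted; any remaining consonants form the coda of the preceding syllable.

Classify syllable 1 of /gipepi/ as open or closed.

open

Vowels present: i, e, i; each is a nucleus, giving 3 syllables.
σ1/σ2 boundary: /p/ is a single consonant, so it becomes the next onset.
σ2/σ3 boundary: /p/ is a single consonant, so it becomes the next onset.
So the parse is gi.pe.pi.
Syllable 1 is /gi/; it ends in its nucleus with no coda, so it is open.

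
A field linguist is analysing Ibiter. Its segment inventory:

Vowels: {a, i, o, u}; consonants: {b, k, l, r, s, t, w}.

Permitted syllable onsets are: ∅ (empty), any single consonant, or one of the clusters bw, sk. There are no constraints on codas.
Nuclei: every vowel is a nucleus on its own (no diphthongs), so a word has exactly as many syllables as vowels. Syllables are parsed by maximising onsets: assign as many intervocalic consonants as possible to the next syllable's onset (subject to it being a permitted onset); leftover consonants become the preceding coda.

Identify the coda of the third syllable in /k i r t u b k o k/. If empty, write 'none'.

k

The vowels are i, u, o — 3 nuclei, so 3 syllables.
V1 /i/ – V2 /u/: cluster /rt/ — the longest permitted-onset suffix is /t/; onset = /t/, preceding coda = /r/.
V2 /u/ – V3 /o/: /bk/ — longest licit onset from the right is /k/, leaving /b/ as coda.
Result: kir.tub.kok.
Syllable 3 is /kok/: onset /k/, nucleus /o/, coda /k/.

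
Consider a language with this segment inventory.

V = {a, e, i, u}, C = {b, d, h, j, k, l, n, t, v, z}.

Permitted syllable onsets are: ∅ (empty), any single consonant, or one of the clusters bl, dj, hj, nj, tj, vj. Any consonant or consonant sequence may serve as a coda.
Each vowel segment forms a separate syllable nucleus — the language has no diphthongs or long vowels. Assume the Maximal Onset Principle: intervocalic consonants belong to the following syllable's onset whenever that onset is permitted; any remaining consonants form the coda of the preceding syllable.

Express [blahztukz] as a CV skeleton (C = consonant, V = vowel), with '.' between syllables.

The vowels are a, u — 2 nuclei, so 2 syllables.
/a…u/ gap (V1→V2): /hzt/ — longest licit onset from the right is /t/, leaving /hz/ as coda.
So the parse is blahz.tukz.
Mapping each syllable to C/V: /blahz/ → CCVCC, /tukz/ → CVCC.

CCVCC.CVCC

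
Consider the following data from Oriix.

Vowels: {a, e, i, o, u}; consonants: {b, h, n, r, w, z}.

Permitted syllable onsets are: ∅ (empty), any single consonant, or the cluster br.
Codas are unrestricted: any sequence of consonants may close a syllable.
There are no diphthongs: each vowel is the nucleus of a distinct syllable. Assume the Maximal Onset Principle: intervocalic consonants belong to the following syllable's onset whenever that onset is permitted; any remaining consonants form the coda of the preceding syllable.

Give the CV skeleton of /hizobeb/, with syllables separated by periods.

Nuclei (vowels): i, o, e → 3 syllables.
V1 /i/ – V2 /o/: /z/ is a single consonant, so it becomes the next onset.
V2 /o/ – V3 /e/: just /b/ — single C goes to the following onset.
So the parse is hi.zo.beb.
Mapping each syllable to C/V: /hi/ → CV, /zo/ → CV, /beb/ → CVC.

CV.CV.CVC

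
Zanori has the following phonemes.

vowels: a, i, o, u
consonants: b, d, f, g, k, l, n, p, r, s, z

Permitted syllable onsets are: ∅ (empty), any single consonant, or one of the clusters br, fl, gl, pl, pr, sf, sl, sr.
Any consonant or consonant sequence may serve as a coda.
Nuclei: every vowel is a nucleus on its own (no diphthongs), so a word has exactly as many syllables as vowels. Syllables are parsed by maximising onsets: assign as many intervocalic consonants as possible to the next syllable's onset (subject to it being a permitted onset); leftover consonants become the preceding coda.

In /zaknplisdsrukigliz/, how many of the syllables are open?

The vowels are a, i, u, i, i — 5 nuclei, so 5 syllables.
V1 /a/ – V2 /i/: /knpl/ — longest licit onset from the right is /pl/, leaving /kn/ as coda.
V2 /i/ – V3 /u/: cluster /sdsr/ — the longest permitted-onset suffix is /sr/; onset = /sr/, preceding coda = /sd/.
V3 /u/ – V4 /i/: /k/ is a single consonant, so it becomes the next onset.
V4 /i/ – V5 /i/: cluster /gl/ — /gl/ is itself a permitted onset, so the whole cluster goes right; preceding coda = ∅.
So the parse is zakn.plisd.sru.ki.gliz.
Classifying each syllable: /zakn/ (closed), /plisd/ (closed), /sru/ (open), /ki/ (open), /gliz/ (closed).
Open syllables: 2.

2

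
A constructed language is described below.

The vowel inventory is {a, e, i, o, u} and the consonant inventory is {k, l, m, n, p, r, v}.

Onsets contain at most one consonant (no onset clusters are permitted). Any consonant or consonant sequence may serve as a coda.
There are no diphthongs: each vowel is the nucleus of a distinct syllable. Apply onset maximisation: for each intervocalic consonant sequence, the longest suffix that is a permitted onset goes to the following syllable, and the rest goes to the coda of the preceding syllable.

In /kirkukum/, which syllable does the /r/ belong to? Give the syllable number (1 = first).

1

Vowels present: i, u, u; each is a nucleus, giving 3 syllables.
V1 /i/ – V2 /u/: cluster /rk/ — the longest permitted-onset suffix is /k/; onset = /k/, preceding coda = /r/.
V2 /u/ – V3 /u/: just /k/ — single C goes to the following onset.
Result: kir.ku.kum.
The /r/ is in the coda of syllable 1 (/kir/).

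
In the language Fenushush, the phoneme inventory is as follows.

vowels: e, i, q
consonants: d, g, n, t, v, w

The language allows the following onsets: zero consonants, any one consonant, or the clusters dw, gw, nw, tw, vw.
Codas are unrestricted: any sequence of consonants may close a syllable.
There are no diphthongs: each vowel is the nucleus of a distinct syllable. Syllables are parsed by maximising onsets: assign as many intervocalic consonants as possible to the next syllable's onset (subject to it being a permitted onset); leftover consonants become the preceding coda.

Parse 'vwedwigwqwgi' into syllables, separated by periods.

Nuclei (vowels): e, i, q, i → 4 syllables.
σ1/σ2 boundary: /dw/ is a licit onset in full, so it all attaches to the next syllable.
σ2/σ3 boundary: /gw/ is a licit onset in full, so it all attaches to the next syllable.
σ3/σ4 boundary: /wg/; trying suffixes from longest down, /g/ is the first permitted one, so coda /w/ | onset /g/.

vwe.dwi.gwqw.gi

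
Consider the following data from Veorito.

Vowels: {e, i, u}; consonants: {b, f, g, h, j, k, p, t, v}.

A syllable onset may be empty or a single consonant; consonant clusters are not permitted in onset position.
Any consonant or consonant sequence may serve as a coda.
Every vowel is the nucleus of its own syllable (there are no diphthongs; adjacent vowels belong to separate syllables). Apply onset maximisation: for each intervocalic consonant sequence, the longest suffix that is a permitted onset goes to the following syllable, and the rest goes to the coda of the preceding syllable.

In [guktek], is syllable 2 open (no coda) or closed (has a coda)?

The vowels are u, e — 2 nuclei, so 2 syllables.
Between /u/ (V1) and /e/ (V2): /kt/ splits as /k/ + /t/ (/t/ is the longest suffix that is a licit onset).
So the parse is guk.tek.
Syllable 2 is /tek/ with coda /k/, so it is closed.

closed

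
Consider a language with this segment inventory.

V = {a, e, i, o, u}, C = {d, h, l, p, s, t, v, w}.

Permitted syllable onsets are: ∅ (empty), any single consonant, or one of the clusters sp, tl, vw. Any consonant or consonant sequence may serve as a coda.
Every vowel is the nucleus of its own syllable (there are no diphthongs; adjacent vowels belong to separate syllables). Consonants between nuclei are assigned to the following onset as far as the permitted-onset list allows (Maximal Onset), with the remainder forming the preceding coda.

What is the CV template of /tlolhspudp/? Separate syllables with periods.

CCVCC.CCVCC

Nuclei (vowels): o, u → 2 syllables.
σ1/σ2 boundary: cluster /lhsp/ — the longest permitted-onset suffix is /sp/; onset = /sp/, preceding coda = /lh/.
Putting it together: tlolh.spudp.
Mapping each syllable to C/V: /tlolh/ → CCVCC, /spudp/ → CCVCC.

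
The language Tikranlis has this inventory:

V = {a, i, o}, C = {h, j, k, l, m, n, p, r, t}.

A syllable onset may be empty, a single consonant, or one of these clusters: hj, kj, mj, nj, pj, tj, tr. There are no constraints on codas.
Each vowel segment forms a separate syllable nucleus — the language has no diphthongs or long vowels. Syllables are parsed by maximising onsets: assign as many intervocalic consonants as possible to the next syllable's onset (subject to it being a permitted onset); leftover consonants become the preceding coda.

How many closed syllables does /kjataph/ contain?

Nuclei (vowels): a, a → 2 syllables.
σ1/σ2 boundary: /t/ is a single consonant, so it becomes the next onset.
Putting it together: kja.taph.
Classifying each syllable: /kja/ (open), /taph/ (closed).
Closed syllables: 1.

1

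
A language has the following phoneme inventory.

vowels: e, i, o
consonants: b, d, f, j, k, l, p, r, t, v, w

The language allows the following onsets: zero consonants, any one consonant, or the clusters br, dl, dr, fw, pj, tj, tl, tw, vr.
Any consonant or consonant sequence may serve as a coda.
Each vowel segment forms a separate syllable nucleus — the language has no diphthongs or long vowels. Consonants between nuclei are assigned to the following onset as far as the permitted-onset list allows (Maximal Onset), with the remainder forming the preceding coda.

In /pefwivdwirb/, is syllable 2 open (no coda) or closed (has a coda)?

Nuclei (vowels): e, i, i → 3 syllables.
Between /e/ (V1) and /i/ (V2): /fw/ is a licit onset in full, so it all attaches to the next syllable.
Between /i/ (V2) and /i/ (V3): cluster /vdw/ — the longest permitted-onset suffix is /w/; onset = /w/, preceding coda = /vd/.
Putting it together: pe.fwivd.wirb.
Syllable 2 is /fwivd/ with coda /vd/, so it is closed.

closed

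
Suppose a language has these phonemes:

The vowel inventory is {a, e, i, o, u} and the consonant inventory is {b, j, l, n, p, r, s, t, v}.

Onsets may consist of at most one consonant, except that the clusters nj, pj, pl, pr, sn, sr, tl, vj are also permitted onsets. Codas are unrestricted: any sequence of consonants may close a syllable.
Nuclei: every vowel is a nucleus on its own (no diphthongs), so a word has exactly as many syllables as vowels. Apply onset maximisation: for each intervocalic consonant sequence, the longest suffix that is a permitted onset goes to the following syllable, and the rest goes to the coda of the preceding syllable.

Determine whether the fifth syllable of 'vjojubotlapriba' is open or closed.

open

The vowels are o, u, o, a, i, a — 6 nuclei, so 6 syllables.
σ1/σ2 boundary: /j/ → onset of the next syllable (single consonants are always licit onsets).
σ2/σ3 boundary: /b/ is a single consonant, so it becomes the next onset.
σ3/σ4 boundary: cluster /tl/ — /tl/ is itself a permitted onset, so the whole cluster goes right; preceding coda = ∅.
σ4/σ5 boundary: /pr/ — entire cluster is a permitted onset → onset /pr/, coda ∅.
σ5/σ6 boundary: just /b/ — single C goes to the following onset.
Result: vjo.ju.bo.tla.pri.ba.
Syllable 5 is /pri/; it ends in its nucleus with no coda, so it is open.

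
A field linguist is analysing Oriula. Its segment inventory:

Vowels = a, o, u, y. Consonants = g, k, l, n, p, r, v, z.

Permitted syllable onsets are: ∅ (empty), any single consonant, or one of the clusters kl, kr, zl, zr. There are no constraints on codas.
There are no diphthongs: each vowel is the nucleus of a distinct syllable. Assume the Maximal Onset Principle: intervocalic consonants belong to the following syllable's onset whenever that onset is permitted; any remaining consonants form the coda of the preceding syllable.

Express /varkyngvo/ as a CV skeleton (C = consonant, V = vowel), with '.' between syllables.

CVC.CVCC.CV

Nuclei (vowels): a, y, o → 3 syllables.
Between /a/ (V1) and /y/ (V2): /rk/ splits as /r/ + /k/ (/k/ is the longest suffix that is a licit onset).
Between /y/ (V2) and /o/ (V3): /ngv/ splits as /ng/ + /v/ (/v/ is the longest suffix that is a licit onset).
So the parse is var.kyng.vo.
Mapping each syllable to C/V: /var/ → CVC, /kyng/ → CVCC, /vo/ → CV.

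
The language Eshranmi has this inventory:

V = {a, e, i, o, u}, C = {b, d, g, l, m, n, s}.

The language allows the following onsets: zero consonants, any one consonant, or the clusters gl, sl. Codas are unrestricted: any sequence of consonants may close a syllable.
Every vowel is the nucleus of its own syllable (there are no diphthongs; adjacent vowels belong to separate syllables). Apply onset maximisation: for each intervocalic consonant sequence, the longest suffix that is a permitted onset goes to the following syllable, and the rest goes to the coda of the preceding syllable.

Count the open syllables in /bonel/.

Nuclei (vowels): o, e → 2 syllables.
Between /o/ (V1) and /e/ (V2): /n/ is a single consonant, so it becomes the next onset.
So the parse is bo.nel.
Classifying each syllable: /bo/ (open), /nel/ (closed).
Open syllables: 1.

1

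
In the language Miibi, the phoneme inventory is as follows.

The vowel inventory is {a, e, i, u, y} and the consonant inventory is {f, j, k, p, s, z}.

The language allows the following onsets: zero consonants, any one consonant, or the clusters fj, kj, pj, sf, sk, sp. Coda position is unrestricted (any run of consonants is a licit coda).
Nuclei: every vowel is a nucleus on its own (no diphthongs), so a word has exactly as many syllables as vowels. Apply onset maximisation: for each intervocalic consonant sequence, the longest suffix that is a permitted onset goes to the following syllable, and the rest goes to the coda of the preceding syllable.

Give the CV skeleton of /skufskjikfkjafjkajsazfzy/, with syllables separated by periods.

The vowels are u, i, a, a, a, y — 6 nuclei, so 6 syllables.
/u…i/ gap (V1→V2): /fskj/ splits as /fs/ + /kj/ (/kj/ is the longest suffix that is a licit onset).
/i…a/ gap (V2→V3): /kfkj/; trying suffixes from longest down, /kj/ is the first permitted one, so coda /kf/ | onset /kj/.
/a…a/ gap (V3→V4): /fjk/; trying suffixes from longest down, /k/ is the first permitted one, so coda /fj/ | onset /k/.
/a…a/ gap (V4→V5): /js/ — longest licit onset from the right is /s/, leaving /j/ as coda.
/a…y/ gap (V5→V6): /zfz/ splits as /zf/ + /z/ (/z/ is the longest suffix that is a licit onset).
Result: skufs.kjikf.kjafj.kaj.sazf.zy.
Mapping each syllable to C/V: /skufs/ → CCVCC, /kjikf/ → CCVCC, /kjafj/ → CCVCC, /kaj/ → CVC, /sazf/ → CVCC, /zy/ → CV.

CCVCC.CCVCC.CCVCC.CVC.CVCC.CV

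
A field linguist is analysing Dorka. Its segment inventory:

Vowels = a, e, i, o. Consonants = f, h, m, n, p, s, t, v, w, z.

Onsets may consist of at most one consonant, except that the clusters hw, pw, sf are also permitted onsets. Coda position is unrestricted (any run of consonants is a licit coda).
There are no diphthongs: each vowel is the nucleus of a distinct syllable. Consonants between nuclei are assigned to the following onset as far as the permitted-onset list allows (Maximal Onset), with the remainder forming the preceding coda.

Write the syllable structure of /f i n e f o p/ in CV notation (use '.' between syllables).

Vowels present: i, e, o; each is a nucleus, giving 3 syllables.
Between /i/ (V1) and /e/ (V2): just /n/ — single C goes to the following onset.
Between /e/ (V2) and /o/ (V3): /f/ is a single consonant, so it becomes the next onset.
Result: fi.ne.fop.
Mapping each syllable to C/V: /fi/ → CV, /ne/ → CV, /fop/ → CVC.

CV.CV.CVC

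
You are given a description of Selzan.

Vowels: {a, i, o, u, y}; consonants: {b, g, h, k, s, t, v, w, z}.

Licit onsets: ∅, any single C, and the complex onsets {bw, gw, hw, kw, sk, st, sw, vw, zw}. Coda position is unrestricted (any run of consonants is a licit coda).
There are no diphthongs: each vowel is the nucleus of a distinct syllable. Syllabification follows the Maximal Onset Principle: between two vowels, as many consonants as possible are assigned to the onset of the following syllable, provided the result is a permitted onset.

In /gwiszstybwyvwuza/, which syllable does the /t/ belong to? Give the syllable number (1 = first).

Vowels present: i, y, y, u, a; each is a nucleus, giving 5 syllables.
σ1/σ2 boundary: /szst/; trying suffixes from longest down, /st/ is the first permitted one, so coda /sz/ | onset /st/.
σ2/σ3 boundary: /bw/ — entire cluster is a permitted onset → onset /bw/, coda ∅.
σ3/σ4 boundary: /vw/ — entire cluster is a permitted onset → onset /vw/, coda ∅.
σ4/σ5 boundary: just /z/ — single C goes to the following onset.
Putting it together: gwisz.sty.bwy.vwu.za.
The /t/ is in the onset of syllable 2 (/sty/).

2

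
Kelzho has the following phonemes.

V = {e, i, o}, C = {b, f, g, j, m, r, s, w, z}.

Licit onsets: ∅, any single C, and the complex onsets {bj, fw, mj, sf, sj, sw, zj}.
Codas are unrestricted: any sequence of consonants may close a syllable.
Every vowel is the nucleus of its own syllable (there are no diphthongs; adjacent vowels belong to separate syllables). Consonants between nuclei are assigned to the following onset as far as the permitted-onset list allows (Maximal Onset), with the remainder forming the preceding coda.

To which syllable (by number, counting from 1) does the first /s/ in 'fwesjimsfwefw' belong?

2

Nuclei (vowels): e, i, e → 3 syllables.
Between /e/ (V1) and /i/ (V2): /sj/ is a licit onset in full, so it all attaches to the next syllable.
Between /i/ (V2) and /e/ (V3): /msfw/; trying suffixes from longest down, /fw/ is the first permitted one, so coda /ms/ | onset /fw/.
Syllabification: fwe.sjims.fwefw.
The first /s/ is in the onset of syllable 2 (/sjims/).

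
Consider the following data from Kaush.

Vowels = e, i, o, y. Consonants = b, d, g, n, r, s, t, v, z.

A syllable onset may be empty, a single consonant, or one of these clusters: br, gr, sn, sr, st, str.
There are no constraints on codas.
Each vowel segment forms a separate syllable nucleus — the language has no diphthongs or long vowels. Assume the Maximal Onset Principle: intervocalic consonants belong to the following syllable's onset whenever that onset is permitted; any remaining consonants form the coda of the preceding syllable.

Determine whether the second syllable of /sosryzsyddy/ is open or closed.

closed

The vowels are o, y, y, y — 4 nuclei, so 4 syllables.
σ1/σ2 boundary: /sr/ is a licit onset in full, so it all attaches to the next syllable.
σ2/σ3 boundary: /zs/; trying suffixes from longest down, /s/ is the first permitted one, so coda /z/ | onset /s/.
σ3/σ4 boundary: /dd/ splits as /d/ + /d/ (/d/ is the longest suffix that is a licit onset).
Putting it together: so.sryz.syd.dy.
Syllable 2 is /sryz/ with coda /z/, so it is closed.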